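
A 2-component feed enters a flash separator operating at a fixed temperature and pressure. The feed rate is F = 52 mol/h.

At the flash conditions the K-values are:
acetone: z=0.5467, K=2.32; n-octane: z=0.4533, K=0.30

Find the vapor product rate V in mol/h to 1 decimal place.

V = 22.8 mol/h

Rachford–Rice: g(V/F) = Σ zᵢ(Kᵢ−1)/(1+V/F(Kᵢ−1)) = 0.
g(0) = ΣzᵢKᵢ − 1 = 0.4043 and g(1) = 1 − Σzᵢ/Kᵢ = -0.7466, so a root lies in (0, 1).
Binary case is linear: z₁(K₁−1)(1+V/F(K₂−1)) + z₂(K₂−1)(1+V/F(K₁−1)) = 0
⇒ V/F = [z₁(K₁−1)+z₂(K₂−1)] / [−(K₁−1)(K₂−1)] = 0.40433/0.92400 = 0.4376
Then V = V/F·F = 0.4376·52 = 22.8 mol/h and L = F − V = 29.2 mol/h.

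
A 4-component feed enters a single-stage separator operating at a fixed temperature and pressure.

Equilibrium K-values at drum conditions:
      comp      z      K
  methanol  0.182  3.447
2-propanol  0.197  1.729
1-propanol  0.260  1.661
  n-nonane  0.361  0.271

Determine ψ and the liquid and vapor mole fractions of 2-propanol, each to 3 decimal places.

ψ = 0.525, x_2-propanol = 0.142, y_2-propanol = 0.246

Newton–Raphson from ψ = 0.59:
  ψ = 0.590: g = -0.0555, g' = -0.883 → ψ = 0.527
  ψ = 0.527: g = -0.0018, g' = -0.831 → ψ = 0.525
Converged at ψ = 0.525.
Compositions from xᵢ = zᵢ/(1+ψ(Kᵢ−1)), yᵢ = Kᵢxᵢ:
  methanol: x = 0.080, y = 0.275
  2-propanol: x = 0.142, y = 0.246
  1-propanol: x = 0.193, y = 0.321
  n-nonane: x = 0.585, y = 0.158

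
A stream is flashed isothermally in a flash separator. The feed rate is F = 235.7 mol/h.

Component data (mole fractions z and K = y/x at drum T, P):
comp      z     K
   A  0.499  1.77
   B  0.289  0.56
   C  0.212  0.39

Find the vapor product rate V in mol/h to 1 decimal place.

Rachford–Rice: g(ψ) = Σ zᵢ(Kᵢ−1)/(1+ψ(Kᵢ−1)) = 0.
Check two-phase: ΣzᵢKᵢ = 1.128 > 1 and Σzᵢ/Kᵢ = 1.342 > 1, so g(0) = 0.128 > 0 and g(1) = -0.342 < 0.
Newton–Raphson from ψ = 0.5:
  ψ = 0.500: g = -0.0717, g' = -0.410 → ψ = 0.325
  ψ = 0.325: g = -0.0023, g' = -0.388 → ψ = 0.319
Converged at ψ = 0.319.
Then V = ψ·F = 0.3189·235.7 = 75.2 mol/h and L = F − V = 160.5 mol/h.

V = 75.2 mol/h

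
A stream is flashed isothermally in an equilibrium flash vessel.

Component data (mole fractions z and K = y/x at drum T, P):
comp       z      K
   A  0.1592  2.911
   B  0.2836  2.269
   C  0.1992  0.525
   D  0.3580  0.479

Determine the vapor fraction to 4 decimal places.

Let ψ = V/F and solve Σ zᵢ(Kᵢ−1)/(1+ψ(Kᵢ−1)) = 0.
g(0) = ΣzᵢKᵢ − 1 = 0.3830 and g(1) = 1 − Σzᵢ/Kᵢ = -0.3065, so a root lies in (0, 1).
Newton iteration, ψ⁰ = 0.5:
  ψ = 0.5000: g = -0.00055, g' = -0.5780 → ψ = 0.4990
Converged at ψ = 0.4990.

ψ = 0.4990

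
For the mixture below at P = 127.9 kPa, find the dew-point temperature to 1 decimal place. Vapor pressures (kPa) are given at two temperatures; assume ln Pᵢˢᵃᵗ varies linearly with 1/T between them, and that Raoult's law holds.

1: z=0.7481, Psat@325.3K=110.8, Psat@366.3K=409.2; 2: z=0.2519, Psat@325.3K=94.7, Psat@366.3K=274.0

T = 330.9 K

Dew-point temperature: Σzᵢ·P/Pᵢˢᵃᵗ(T) = 1. Interpolate ln Pᵢˢᵃᵗ = aᵢ + bᵢ/T.
  T = 325.3 K: ΣzᵢP/Pᵢˢᵃᵗ = 1.2038
  T = 366.3 K: ΣzᵢP/Pᵢˢᵃᵗ = 0.3514
  T = 345.8 K: ΣzᵢP/Pᵢˢᵃᵗ = 0.6261
  T = 335.6 K: ΣzᵢP/Pᵢˢᵃᵗ = 0.8578
  T = 330.5 K: ΣzᵢP/Pᵢˢᵃᵗ = 1.0117
  T = 333.1 K: ΣzᵢP/Pᵢˢᵃᵗ = 0.9294
Interpolating between 330.5 K and 333.1 K gives T ≈ 330.9 K.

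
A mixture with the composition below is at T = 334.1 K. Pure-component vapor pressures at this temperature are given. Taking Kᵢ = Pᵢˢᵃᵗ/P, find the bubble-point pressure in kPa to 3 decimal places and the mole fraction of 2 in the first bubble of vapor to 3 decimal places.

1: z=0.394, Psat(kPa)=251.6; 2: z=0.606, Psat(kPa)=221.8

At the bubble point ψ → 0, so ΣzᵢKᵢ = 1 with Kᵢ = Pᵢˢᵃᵗ/P ⇒ P = ΣzᵢPᵢˢᵃᵗ.
P = 0.394·251.6 + 0.606·221.8 = 233.541 kPa
yᵢ = zᵢPᵢˢᵃᵗ/P ⇒ y_2 = 0.606·221.8/233.541 = 0.576

Pbub = 233.541 kPa, y_2 = 0.576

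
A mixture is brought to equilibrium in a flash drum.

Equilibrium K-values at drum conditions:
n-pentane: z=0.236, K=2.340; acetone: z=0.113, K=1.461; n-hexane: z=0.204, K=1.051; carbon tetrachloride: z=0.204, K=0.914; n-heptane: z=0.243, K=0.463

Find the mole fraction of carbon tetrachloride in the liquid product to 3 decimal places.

Rachford–Rice: g(V/F) = Σ zᵢ(Kᵢ−1)/(1+V/F(Kᵢ−1)) = 0.
Feasibility: ΣzᵢKᵢ = 1.231, Σzᵢ/Kᵢ = 1.120 — both > 1, two phases present.
Newton–Raphson from V/F = 0.5:
  V/F = 0.500: g = 0.0451, g' = -0.301 → V/F = 0.650
Converged at V/F = 0.650.
Compositions from xᵢ = zᵢ/(1+V/F(Kᵢ−1)), yᵢ = Kᵢxᵢ:
  n-pentane: x = 0.126, y = 0.295
  acetone: x = 0.087, y = 0.127
  n-hexane: x = 0.197, y = 0.208
  carbon tetrachloride: x = 0.216, y = 0.198
  n-heptane: x = 0.373, y = 0.173

x_carbon tetrachloride = 0.216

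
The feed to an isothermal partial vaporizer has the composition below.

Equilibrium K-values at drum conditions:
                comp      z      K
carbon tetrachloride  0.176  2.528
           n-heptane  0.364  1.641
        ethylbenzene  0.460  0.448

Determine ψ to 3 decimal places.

Material balance + equilibrium reduce to Σ zᵢ(Kᵢ−1)/(1+ψ(Kᵢ−1)) = 0.
Feasibility: ΣzᵢKᵢ = 1.248, Σzᵢ/Kᵢ = 1.318 — both > 1, two phases present.
Newton iteration, ψ⁰ = 0.43:
  ψ = 0.430: g = 0.0123, g' = -0.483 → ψ = 0.455
Converged at ψ = 0.455.

ψ = 0.455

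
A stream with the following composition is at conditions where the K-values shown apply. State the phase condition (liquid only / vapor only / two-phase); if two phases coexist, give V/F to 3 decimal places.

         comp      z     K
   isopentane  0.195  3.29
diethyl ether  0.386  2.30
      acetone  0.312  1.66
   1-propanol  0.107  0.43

ΣzᵢKᵢ = 2.093; Σzᵢ/Kᵢ = 0.664.
Since Σzᵢ/Kᵢ < 1 the mixture is above its dew point — single vapor phase.

vapor only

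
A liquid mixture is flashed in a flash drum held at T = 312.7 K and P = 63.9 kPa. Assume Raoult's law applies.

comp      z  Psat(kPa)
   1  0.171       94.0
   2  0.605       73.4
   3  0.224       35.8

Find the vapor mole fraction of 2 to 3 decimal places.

Raoult's law: Kᵢ = Pᵢˢᵃᵗ/P = Pᵢˢᵃᵗ/63.9.
  K_1 = 94.0/63.9 = 1.47105, K_2 = 73.4/63.9 = 1.14867, K_3 = 35.8/63.9 = 0.56025
Rachford–Rice: g(β) = Σ zᵢ(Kᵢ−1)/(1+β(Kᵢ−1)) = 0.
Check two-phase: ΣzᵢKᵢ = 1.072 > 1 and Σzᵢ/Kᵢ = 1.043 > 1, so g(0) = 0.072 > 0 and g(1) = -0.043 < 0.
Newton iteration, β⁰ = 0.3:
  β = 0.300: g = 0.0432, g' = -0.099 → β = 0.737
  β = 0.737: g = -0.0049, g' = -0.127 → β = 0.698
Converged at β = 0.698.
Compositions from xᵢ = zᵢ/(1+β(Kᵢ−1)), yᵢ = Kᵢxᵢ:
  1: x = 0.129, y = 0.189
  2: x = 0.548, y = 0.630
  3: x = 0.323, y = 0.181

y_2 = 0.630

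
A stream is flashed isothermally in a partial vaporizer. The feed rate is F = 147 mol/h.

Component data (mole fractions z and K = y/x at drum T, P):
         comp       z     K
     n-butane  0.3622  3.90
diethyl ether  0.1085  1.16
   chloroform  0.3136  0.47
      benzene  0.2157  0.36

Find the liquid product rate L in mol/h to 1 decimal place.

Material balance + equilibrium reduce to Σ zᵢ(Kᵢ−1)/(1+ψ(Kᵢ−1)) = 0.
Check two-phase: ΣzᵢKᵢ = 1.7635 > 1 and Σzᵢ/Kᵢ = 1.4528 > 1, so g(0) = 0.7635 > 0 and g(1) = -0.4528 < 0.
Iterate (Newton) starting at ψ = 0.31:
  ψ = 0.3100: g = 0.19856, g' = -1.1108 → ψ = 0.4888
  ψ = 0.4888: g = 0.02542, g' = -0.8712 → ψ = 0.5179
  ψ = 0.5179: g = 0.00026, g' = -0.8540 → ψ = 0.5182
Converged at ψ = 0.5182.
Then V = ψ·F = 0.5182·147 = 76.2 mol/h and L = F − V = 70.8 mol/h.

L = 70.8 mol/h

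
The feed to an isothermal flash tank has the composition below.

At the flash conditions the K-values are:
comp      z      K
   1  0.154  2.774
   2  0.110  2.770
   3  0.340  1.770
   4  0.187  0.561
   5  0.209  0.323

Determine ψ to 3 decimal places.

Rachford–Rice: g(ψ) = Σ zᵢ(Kᵢ−1)/(1+ψ(Kᵢ−1)) = 0.
Feasibility: ΣzᵢKᵢ = 1.506, Σzᵢ/Kᵢ = 1.268 — both > 1, two phases present.
Iterate (Newton) starting at ψ = 0.51:
  ψ = 0.510: g = 0.1119, g' = -0.616 → ψ = 0.692
  ψ = 0.692: g = -0.0029, g' = -0.666 → ψ = 0.687
Converged at ψ = 0.687.

ψ = 0.687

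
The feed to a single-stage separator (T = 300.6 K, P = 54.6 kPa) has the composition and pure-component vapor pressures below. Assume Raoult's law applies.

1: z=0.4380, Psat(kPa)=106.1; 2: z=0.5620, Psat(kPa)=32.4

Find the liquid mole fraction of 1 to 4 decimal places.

x_1 = 0.3012

Raoult's law: Kᵢ = Pᵢˢᵃᵗ/P = Pᵢˢᵃᵗ/54.6.
  K_1 = 106.1/54.6 = 1.943223, K_2 = 32.4/54.6 = 0.593407
Binary case is linear: z₁(K₁−1)(1+ψ(K₂−1)) + z₂(K₂−1)(1+ψ(K₁−1)) = 0
⇒ ψ = [z₁(K₁−1)+z₂(K₂−1)] / [−(K₁−1)(K₂−1)] = 0.18463/0.38351 = 0.4814
Compositions from xᵢ = zᵢ/(1+ψ(Kᵢ−1)), yᵢ = Kᵢxᵢ:
  1: x = 0.3012, y = 0.5853
  2: x = 0.6988, y = 0.4147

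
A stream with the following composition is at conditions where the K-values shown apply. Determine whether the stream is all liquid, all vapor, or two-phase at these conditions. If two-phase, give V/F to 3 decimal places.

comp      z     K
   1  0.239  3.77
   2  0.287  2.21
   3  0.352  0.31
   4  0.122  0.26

ΣzᵢKᵢ = 1.676; Σzᵢ/Kᵢ = 1.798.
Both exceed 1, so a two-phase solution exists.
Let ψ = V/F and solve Σ zᵢ(Kᵢ−1)/(1+ψ(Kᵢ−1)) = 0.
Newton–Raphson from ψ = 0.39:
  ψ = 0.390: g = 0.0950, g' = -1.063 → ψ = 0.479
  ψ = 0.479: g = 0.0014, g' = -1.041 → ψ = 0.481
Converged at ψ = 0.481.

two-phase, V/F = 0.481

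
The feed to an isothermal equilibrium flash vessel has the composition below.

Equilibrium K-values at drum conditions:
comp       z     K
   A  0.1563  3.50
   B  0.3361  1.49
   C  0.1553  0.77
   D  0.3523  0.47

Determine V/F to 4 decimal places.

Rachford–Rice: g(V/F) = Σ zᵢ(Kᵢ−1)/(1+V/F(Kᵢ−1)) = 0.
Feasibility: ΣzᵢKᵢ = 1.3330, Σzᵢ/Kᵢ = 1.2215 — both > 1, two phases present.
Newton iteration, V/F⁰ = 0.36:
  V/F = 0.3600: g = 0.07596, g' = -0.4898 → V/F = 0.5151
  V/F = 0.5151: g = 0.00495, g' = -0.4359 → V/F = 0.5264
  V/F = 0.5264: g = 0.00001, g' = -0.4341 → V/F = 0.5265
Converged at V/F = 0.5265.

V/F = 0.5265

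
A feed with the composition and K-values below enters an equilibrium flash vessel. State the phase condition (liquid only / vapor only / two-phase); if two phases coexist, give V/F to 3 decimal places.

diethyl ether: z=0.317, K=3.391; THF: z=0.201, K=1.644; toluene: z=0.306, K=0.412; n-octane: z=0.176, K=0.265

ΣzᵢKᵢ = 1.578; Σzᵢ/Kᵢ = 1.623.
Both exceed 1, so a two-phase solution exists.
Newton–Raphson from ψ = 0.5:
  ψ = 0.500: g = -0.0162, g' = -0.874 → ψ = 0.481
Converged at ψ = 0.481.

two-phase, V/F = 0.481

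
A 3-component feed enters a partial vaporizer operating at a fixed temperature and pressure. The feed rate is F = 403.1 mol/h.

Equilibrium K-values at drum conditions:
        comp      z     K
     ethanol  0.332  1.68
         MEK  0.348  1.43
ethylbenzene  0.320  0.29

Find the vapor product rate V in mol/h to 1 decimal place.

Material balance + equilibrium reduce to Σ zᵢ(Kᵢ−1)/(1+ψ(Kᵢ−1)) = 0.
Check two-phase: ΣzᵢKᵢ = 1.148 > 1 and Σzᵢ/Kᵢ = 1.544 > 1, so g(0) = 0.148 > 0 and g(1) = -0.544 < 0.
Newton–Raphson from ψ = 0.47:
  ψ = 0.470: g = -0.0454, g' = -0.496 → ψ = 0.378
  ψ = 0.378: g = -0.0024, g' = -0.446 → ψ = 0.373
Converged at ψ = 0.373.
Then V = ψ·F = 0.3730·403.1 = 150.4 mol/h and L = F − V = 252.7 mol/h.

V = 150.4 mol/h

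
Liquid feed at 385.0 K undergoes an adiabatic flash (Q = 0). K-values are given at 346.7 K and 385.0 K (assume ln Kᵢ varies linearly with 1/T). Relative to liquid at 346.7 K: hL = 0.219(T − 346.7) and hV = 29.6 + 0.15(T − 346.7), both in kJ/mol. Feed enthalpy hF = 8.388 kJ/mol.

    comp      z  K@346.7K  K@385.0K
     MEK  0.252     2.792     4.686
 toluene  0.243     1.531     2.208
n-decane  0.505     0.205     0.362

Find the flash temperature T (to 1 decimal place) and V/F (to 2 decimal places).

Adiabatic flash: solve Rachford–Rice at each trial T, then check hF = ψ·hV(T) + (1−ψ)·hL(T).
  T = 346.7 K: K = (2.792, 1.531, 0.205), RR gives ψ = 0.170, H_out = 5.040 kJ/mol
  T = 385.0 K: K = (4.686, 2.208, 0.362), RR gives ψ = 0.537, H_out = 22.856 kJ/mol
  T = 365.9 K: K = (3.669, 1.857, 0.277), RR gives ψ = 0.368, H_out = 14.607 kJ/mol
  T = 356.3 K: K = (3.212, 1.691, 0.239), RR gives ψ = 0.277, H_out = 10.110 kJ/mol
  T = 351.5 K: K = (2.998, 1.610, 0.222), RR gives ψ = 0.226, H_out = 7.669 kJ/mol
  T = 353.9 K: K = (3.104, 1.650, 0.230), RR gives ψ = 0.252, H_out = 8.910 kJ/mol
Linear interpolation between T = 351.5 (H_out = 7.669) and T = 353.9 (H_out = 8.910) on hF = 8.388 gives T ≈ 352.9 K, at which ψ = 0.24.

T = 352.9 K, V/F = 0.24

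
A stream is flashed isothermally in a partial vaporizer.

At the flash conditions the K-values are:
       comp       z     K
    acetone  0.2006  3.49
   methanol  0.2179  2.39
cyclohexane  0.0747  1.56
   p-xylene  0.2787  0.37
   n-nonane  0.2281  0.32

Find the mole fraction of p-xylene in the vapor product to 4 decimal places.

y_p-xylene = 0.1421

Material balance + equilibrium reduce to Σ zᵢ(Kᵢ−1)/(1+ψ(Kᵢ−1)) = 0.
Check two-phase: ΣzᵢKᵢ = 1.5135 > 1 and Σzᵢ/Kᵢ = 1.6626 > 1, so g(0) = 0.5135 > 0 and g(1) = -0.6626 < 0.
Iterate (Newton) starting at ψ = 0.5:
  ψ = 0.5000: g = -0.05747, g' = -0.8855 → ψ = 0.4351
  ψ = 0.4351: g = -0.00004, g' = -0.8878 → ψ = 0.4350
Converged at ψ = 0.4350.
Compositions from xᵢ = zᵢ/(1+ψ(Kᵢ−1)), yᵢ = Kᵢxᵢ:
  acetone: x = 0.0963, y = 0.3361
  methanol: x = 0.1358, y = 0.3245
  cyclohexane: x = 0.0601, y = 0.0937
  p-xylene: x = 0.3839, y = 0.1421
  n-nonane: x = 0.3239, y = 0.1037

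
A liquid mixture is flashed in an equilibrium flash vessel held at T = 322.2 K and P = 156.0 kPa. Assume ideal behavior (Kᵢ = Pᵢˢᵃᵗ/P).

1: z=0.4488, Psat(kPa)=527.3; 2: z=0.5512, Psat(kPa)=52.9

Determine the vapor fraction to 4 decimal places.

ψ = 0.4475

Raoult's law: Kᵢ = Pᵢˢᵃᵗ/P = Pᵢˢᵃᵗ/156.0.
  K_1 = 527.3/156.0 = 3.380128, K_2 = 52.9/156.0 = 0.339103
Binary case is linear: z₁(K₁−1)(1+ψ(K₂−1)) + z₂(K₂−1)(1+ψ(K₁−1)) = 0
⇒ ψ = [z₁(K₁−1)+z₂(K₂−1)] / [−(K₁−1)(K₂−1)] = 0.70391/1.57302 = 0.4475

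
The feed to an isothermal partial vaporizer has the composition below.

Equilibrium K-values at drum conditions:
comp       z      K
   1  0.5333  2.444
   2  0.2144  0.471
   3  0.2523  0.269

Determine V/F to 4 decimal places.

Rachford–Rice: g(V/F) = Σ zᵢ(Kᵢ−1)/(1+V/F(Kᵢ−1)) = 0.
Check two-phase: ΣzᵢKᵢ = 1.4722 > 1 and Σzᵢ/Kᵢ = 1.6113 > 1, so g(0) = 0.4722 > 0 and g(1) = -0.6113 < 0.
Iterate (Newton) starting at V/F = 0.49:
  V/F = 0.4900: g = 0.01052, g' = -0.8180 → V/F = 0.5029
  V/F = 0.5029: g = -0.00002, g' = -0.8217 → V/F = 0.5028
Converged at V/F = 0.5028.

V/F = 0.5028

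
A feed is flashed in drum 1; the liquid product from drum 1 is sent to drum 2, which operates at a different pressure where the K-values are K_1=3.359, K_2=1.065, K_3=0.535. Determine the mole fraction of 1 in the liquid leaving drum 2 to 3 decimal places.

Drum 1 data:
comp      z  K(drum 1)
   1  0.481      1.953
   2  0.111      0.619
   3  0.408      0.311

x_1 (drum 2) = 0.143

Drum 1:
Newton–Raphson from ψ₁ = 0.5:
  ψ₁ = 0.500: g = -0.1706, g' = -0.676 → ψ₁ = 0.247
  ψ₁ = 0.247: g = -0.0147, g' = -0.587 → ψ₁ = 0.222
Converged at ψ₁ = 0.222.
Drum-1 compositions:
  1: x = 0.397, y = 0.775
  2: x = 0.121, y = 0.075
  3: x = 0.482, y = 0.150
Drum-2 feed = drum-1 liquid: z₂ = (0.3969, 0.1213, 0.4819).
Drum 2:
Iterate (Newton) starting at ψ₂ = 0.51:
  ψ₂ = 0.510: g = 0.1389, g' = -0.635 → ψ₂ = 0.729
  ψ₂ = 0.729: g = 0.0129, g' = -0.538 → ψ₂ = 0.753
Converged at ψ₂ = 0.753.
  1: x = 0.143, y = 0.480
  2: x = 0.116, y = 0.123
  3: x = 0.741, y = 0.397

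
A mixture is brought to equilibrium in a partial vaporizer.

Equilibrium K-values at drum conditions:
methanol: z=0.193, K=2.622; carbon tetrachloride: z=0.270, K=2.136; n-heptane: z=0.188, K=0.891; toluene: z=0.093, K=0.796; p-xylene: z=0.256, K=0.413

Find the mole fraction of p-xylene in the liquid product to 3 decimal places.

x_p-xylene = 0.451

Material balance + equilibrium reduce to Σ zᵢ(Kᵢ−1)/(1+V/F(Kᵢ−1)) = 0.
g(0) = ΣzᵢKᵢ − 1 = 0.430 and g(1) = 1 − Σzᵢ/Kᵢ = -0.148, so a root lies in (0, 1).
Newton–Raphson from V/F = 0.65:
  V/F = 0.650: g = 0.0419, g' = -0.474 → V/F = 0.738
  V/F = 0.738: g = -0.0006, g' = -0.491 → V/F = 0.737
Converged at V/F = 0.737.
Compositions from xᵢ = zᵢ/(1+V/F(Kᵢ−1)), yᵢ = Kᵢxᵢ:
  methanol: x = 0.088, y = 0.230
  carbon tetrachloride: x = 0.147, y = 0.314
  n-heptane: x = 0.204, y = 0.182
  toluene: x = 0.109, y = 0.087
  p-xylene: x = 0.451, y = 0.186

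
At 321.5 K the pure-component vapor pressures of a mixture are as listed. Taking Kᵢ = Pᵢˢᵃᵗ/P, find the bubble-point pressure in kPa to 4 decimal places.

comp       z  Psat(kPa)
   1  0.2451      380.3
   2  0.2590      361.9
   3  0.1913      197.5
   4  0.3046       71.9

Pbub = 246.6261 kPa

At the bubble point ψ → 0, so ΣzᵢKᵢ = 1 with Kᵢ = Pᵢˢᵃᵗ/P ⇒ P = ΣzᵢPᵢˢᵃᵗ.
P = 0.2451·380.3 + 0.2590·361.9 + 0.1913·197.5 + 0.3046·71.9 = 246.6261 kPa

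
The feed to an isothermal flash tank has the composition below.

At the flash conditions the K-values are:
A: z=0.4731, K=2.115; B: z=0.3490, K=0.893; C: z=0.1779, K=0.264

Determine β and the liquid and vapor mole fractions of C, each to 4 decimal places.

β = 0.6759, x_C = 0.3540, y_C = 0.0935

Newton–Raphson from β = 0.5:
  β = 0.5000: g = 0.09206, g' = -0.4882 → β = 0.6886
  β = 0.6886: g = -0.00738, g' = -0.5890 → β = 0.6760
  β = 0.6760: g = -0.00007, g' = -0.5776 → β = 0.6759
Converged at β = 0.6759.
Compositions from xᵢ = zᵢ/(1+β(Kᵢ−1)), yᵢ = Kᵢxᵢ:
  A: x = 0.2698, y = 0.5706
  B: x = 0.3762, y = 0.3360
  C: x = 0.3540, y = 0.0935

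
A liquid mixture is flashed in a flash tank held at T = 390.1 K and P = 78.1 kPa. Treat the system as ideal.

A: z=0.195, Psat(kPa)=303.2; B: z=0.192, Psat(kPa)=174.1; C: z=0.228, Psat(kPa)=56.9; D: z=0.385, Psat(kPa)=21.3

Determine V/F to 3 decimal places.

V/F = 0.351

Raoult's law: Kᵢ = Pᵢˢᵃᵗ/P = Pᵢˢᵃᵗ/78.1.
  K_A = 303.2/78.1 = 3.88220, K_B = 174.1/78.1 = 2.22919, K_C = 56.9/78.1 = 0.72855, K_D = 21.3/78.1 = 0.27273
Newton iteration, V/F⁰ = 0.31:
  V/F = 0.310: g = 0.0386, g' = -0.963 → V/F = 0.350
  V/F = 0.350: g = 0.0007, g' = -0.930 → V/F = 0.351
Converged at V/F = 0.351.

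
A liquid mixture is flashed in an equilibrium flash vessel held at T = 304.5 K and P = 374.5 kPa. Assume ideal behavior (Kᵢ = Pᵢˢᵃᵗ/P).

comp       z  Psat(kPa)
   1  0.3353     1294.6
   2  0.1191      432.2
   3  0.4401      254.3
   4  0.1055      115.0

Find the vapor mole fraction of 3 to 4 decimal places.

Raoult's law: Kᵢ = Pᵢˢᵃᵗ/P = Pᵢˢᵃᵗ/374.5.
  K_1 = 1294.6/374.5 = 3.456876, K_2 = 432.2/374.5 = 1.154072, K_3 = 254.3/374.5 = 0.679039, K_4 = 115.0/374.5 = 0.307076
Iterate (Newton) starting at β = 0.32:
  β = 0.3200: g = 0.22733, g' = -0.7769 → β = 0.6126
  β = 0.6126: g = 0.04275, g' = -0.5481 → β = 0.6906
  β = 0.6906: g = 0.00038, g' = -0.5417 → β = 0.6913
Converged at β = 0.6913.
Compositions from xᵢ = zᵢ/(1+β(Kᵢ−1)), yᵢ = Kᵢxᵢ:
  1: x = 0.1243, y = 0.4295
  2: x = 0.1076, y = 0.1242
  3: x = 0.5656, y = 0.3841
  4: x = 0.2025, y = 0.0622

y_3 = 0.3841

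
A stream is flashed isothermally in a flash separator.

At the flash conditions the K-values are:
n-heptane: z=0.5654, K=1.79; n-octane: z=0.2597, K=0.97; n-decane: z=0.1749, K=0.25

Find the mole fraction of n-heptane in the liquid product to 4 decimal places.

Newton–Raphson from ψ = 0.36:
  ψ = 0.3600: g = 0.16019, g' = -0.3988 → ψ = 0.7617
  ψ = 0.7617: g = -0.03510, g' = -0.6731 → ψ = 0.7096
  ψ = 0.7096: g = -0.00214, g' = -0.5947 → ψ = 0.7060
Converged at ψ = 0.7060.
Compositions from xᵢ = zᵢ/(1+ψ(Kᵢ−1)), yᵢ = Kᵢxᵢ:
  n-heptane: x = 0.3630, y = 0.6497
  n-octane: x = 0.2653, y = 0.2574
  n-decane: x = 0.3717, y = 0.0929

x_n-heptane = 0.3630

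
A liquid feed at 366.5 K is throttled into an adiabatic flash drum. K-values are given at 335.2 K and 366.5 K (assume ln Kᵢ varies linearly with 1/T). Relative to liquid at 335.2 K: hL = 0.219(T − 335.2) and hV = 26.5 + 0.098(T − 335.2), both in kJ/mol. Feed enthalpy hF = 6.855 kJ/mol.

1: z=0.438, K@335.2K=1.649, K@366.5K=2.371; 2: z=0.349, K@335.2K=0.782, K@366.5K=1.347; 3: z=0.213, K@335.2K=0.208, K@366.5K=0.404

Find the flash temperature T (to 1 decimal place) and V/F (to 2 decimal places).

Adiabatic flash: solve Rachford–Rice at each trial T, then check hF = ψ·hV(T) + (1−ψ)·hL(T).
  T = 335.2 K: K = (1.649, 0.782, 0.208), RR gives ψ = 0.118, H_out = 3.116 kJ/mol
  T = 366.5 K: K = (2.371, 1.347, 0.404), RR gives ψ = 1.000, H_out = 29.567 kJ/mol
  T = 350.9 K: K = (1.995, 1.040, 0.295), RR gives ψ = 0.651, H_out = 19.455 kJ/mol
  T = 343.0 K: K = (1.816, 0.904, 0.248), RR gives ψ = 0.414, H_out = 12.277 kJ/mol
  T = 339.1 K: K = (1.732, 0.841, 0.227), RR gives ψ = 0.275, H_out = 8.010 kJ/mol
  T = 337.1 K: K = (1.689, 0.811, 0.217), RR gives ψ = 0.197, H_out = 5.587 kJ/mol
Linear interpolation between T = 337.1 (H_out = 5.587) and T = 339.1 (H_out = 8.010) on hF = 6.855 gives T ≈ 338.1 K, at which ψ = 0.24.

T = 338.1 K, V/F = 0.24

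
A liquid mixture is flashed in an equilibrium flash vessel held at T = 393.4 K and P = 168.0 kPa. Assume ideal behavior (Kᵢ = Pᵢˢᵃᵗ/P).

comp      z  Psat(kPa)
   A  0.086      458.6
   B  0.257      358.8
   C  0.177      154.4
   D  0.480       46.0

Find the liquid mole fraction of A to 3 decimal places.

x_A = 0.074

Raoult's law: Kᵢ = Pᵢˢᵃᵗ/P = Pᵢˢᵃᵗ/168.0.
  K_A = 458.6/168.0 = 2.72976, K_B = 358.8/168.0 = 2.13571, K_C = 154.4/168.0 = 0.91905, K_D = 46.0/168.0 = 0.27381
Rachford–Rice: g(ψ) = Σ zᵢ(Kᵢ−1)/(1+ψ(Kᵢ−1)) = 0.
Feasibility: ΣzᵢKᵢ = 1.078, Σzᵢ/Kᵢ = 2.097 — both > 1, two phases present.
Iterate (Newton) starting at ψ = 0.5:
  ψ = 0.500: g = -0.2963, g' = -0.834 → ψ = 0.145
  ψ = 0.145: g = -0.0344, g' = -0.726 → ψ = 0.097
  ψ = 0.097: g = 0.0006, g' = -0.752 → ψ = 0.098
Converged at ψ = 0.098.
Compositions from xᵢ = zᵢ/(1+ψ(Kᵢ−1)), yᵢ = Kᵢxᵢ:
  A: x = 0.074, y = 0.201
  B: x = 0.231, y = 0.494
  C: x = 0.178, y = 0.164
  D: x = 0.517, y = 0.142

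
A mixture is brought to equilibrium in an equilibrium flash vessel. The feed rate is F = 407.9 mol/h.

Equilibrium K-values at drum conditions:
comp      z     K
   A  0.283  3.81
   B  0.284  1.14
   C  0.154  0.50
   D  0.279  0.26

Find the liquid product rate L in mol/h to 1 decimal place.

L = 234.1 mol/h

Let ψ = V/F and solve Σ zᵢ(Kᵢ−1)/(1+ψ(Kᵢ−1)) = 0.
Check two-phase: ΣzᵢKᵢ = 1.552 > 1 and Σzᵢ/Kᵢ = 1.704 > 1, so g(0) = 0.552 > 0 and g(1) = -0.704 < 0.
Iterate (Newton) starting at ψ = 0.52:
  ψ = 0.520: g = -0.0795, g' = -0.848 → ψ = 0.426
Converged at ψ = 0.426.
Then V = ψ·F = 0.4261·407.9 = 173.8 mol/h and L = F − V = 234.1 mol/h.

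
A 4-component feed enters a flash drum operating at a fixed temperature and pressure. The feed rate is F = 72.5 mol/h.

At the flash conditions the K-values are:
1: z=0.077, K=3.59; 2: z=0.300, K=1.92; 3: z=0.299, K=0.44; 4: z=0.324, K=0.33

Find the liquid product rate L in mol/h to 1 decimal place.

Let ψ = V/F and solve Σ zᵢ(Kᵢ−1)/(1+ψ(Kᵢ−1)) = 0.
Feasibility: ΣzᵢKᵢ = 1.091, Σzᵢ/Kᵢ = 1.839 — both > 1, two phases present.
Newton iteration, ψ⁰ = 0.5:
  ψ = 0.500: g = -0.2831, g' = -0.727 → ψ = 0.111
  ψ = 0.111: g = -0.0074, g' = -0.797 → ψ = 0.101
Converged at ψ = 0.101.
Then V = ψ·F = 0.1014·72.5 = 7.3 mol/h and L = F − V = 65.2 mol/h.

L = 65.2 mol/h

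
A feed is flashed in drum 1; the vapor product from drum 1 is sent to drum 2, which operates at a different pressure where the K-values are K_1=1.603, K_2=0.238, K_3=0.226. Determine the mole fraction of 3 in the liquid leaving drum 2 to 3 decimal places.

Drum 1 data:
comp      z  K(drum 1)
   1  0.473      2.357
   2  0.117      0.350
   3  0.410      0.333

Drum 1:
Let ψ₁ = V/F and solve Σ zᵢ(Kᵢ−1)/(1+ψ₁(Kᵢ−1)) = 0.
g(0) = ΣzᵢKᵢ − 1 = 0.292 and g(1) = 1 − Σzᵢ/Kᵢ = -0.766, so a root lies in (0, 1).
Iterate (Newton) starting at ψ₁ = 0.5:
  ψ₁ = 0.500: g = -0.1406, g' = -0.828 → ψ₁ = 0.330
  ψ₁ = 0.330: g = -0.0044, g' = -0.795 → ψ₁ = 0.325
Converged at ψ₁ = 0.325.
Drum-1 compositions:
  1: x = 0.328, y = 0.774
  2: x = 0.148, y = 0.052
  3: x = 0.523, y = 0.174
Drum-2 feed = drum-1 vapor: z₂ = (0.7738, 0.0519, 0.1743).
Drum 2:
Rachford–Rice: g(ψ₂) = Σ zᵢ(Kᵢ−1)/(1+ψ₂(Kᵢ−1)) = 0.
Check two-phase: ΣzᵢKᵢ = 1.292 > 1 and Σzᵢ/Kᵢ = 1.472 > 1, so g(0) = 0.292 > 0 and g(1) = -0.472 < 0.
Iterate (Newton) starting at ψ₂ = 0.5:
  ψ₂ = 0.500: g = 0.0745, g' = -0.523 → ψ₂ = 0.643
  ψ₂ = 0.643: g = -0.0096, g' = -0.675 → ψ₂ = 0.628
Converged at ψ₂ = 0.628.
  1: x = 0.561, y = 0.900
  2: x = 0.100, y = 0.024
  3: x = 0.339, y = 0.077

x_3 (drum 2) = 0.339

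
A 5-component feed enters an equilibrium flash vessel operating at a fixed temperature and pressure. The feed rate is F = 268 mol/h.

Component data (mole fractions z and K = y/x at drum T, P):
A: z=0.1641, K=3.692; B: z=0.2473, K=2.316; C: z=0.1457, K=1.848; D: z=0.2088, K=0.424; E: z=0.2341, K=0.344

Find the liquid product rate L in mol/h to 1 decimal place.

L = 108.7 mol/h

Rachford–Rice: g(β) = Σ zᵢ(Kᵢ−1)/(1+β(Kᵢ−1)) = 0.
g(0) = ΣzᵢKᵢ − 1 = 0.6169 and g(1) = 1 − Σzᵢ/Kᵢ = -0.4030, so a root lies in (0, 1).
Iterate (Newton) starting at β = 0.54:
  β = 0.5400: g = 0.04266, g' = -0.7807 → β = 0.5946
  β = 0.5946: g = -0.00014, g' = -0.7880 → β = 0.5945
Converged at β = 0.5945.
Then V = β·F = 0.5945·268 = 159.3 mol/h and L = F − V = 108.7 mol/h.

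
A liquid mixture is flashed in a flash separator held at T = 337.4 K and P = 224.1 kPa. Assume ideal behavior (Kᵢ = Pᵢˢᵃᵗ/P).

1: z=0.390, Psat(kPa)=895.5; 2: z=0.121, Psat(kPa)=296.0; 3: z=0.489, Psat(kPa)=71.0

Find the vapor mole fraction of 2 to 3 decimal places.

Raoult's law: Kᵢ = Pᵢˢᵃᵗ/P = Pᵢˢᵃᵗ/224.1.
  K_1 = 895.5/224.1 = 3.99598, K_2 = 296.0/224.1 = 1.32084, K_3 = 71.0/224.1 = 0.31682
Material balance + equilibrium reduce to Σ zᵢ(Kᵢ−1)/(1+V/F(Kᵢ−1)) = 0.
g(0) = ΣzᵢKᵢ − 1 = 0.873 and g(1) = 1 − Σzᵢ/Kᵢ = -0.733, so a root lies in (0, 1).
Newton–Raphson from V/F = 0.5:
  V/F = 0.500: g = -0.0062, g' = -1.097 → V/F = 0.494
Converged at V/F = 0.494.
Compositions from xᵢ = zᵢ/(1+V/F(Kᵢ−1)), yᵢ = Kᵢxᵢ:
  1: x = 0.157, y = 0.628
  2: x = 0.104, y = 0.138
  3: x = 0.738, y = 0.234

y_2 = 0.138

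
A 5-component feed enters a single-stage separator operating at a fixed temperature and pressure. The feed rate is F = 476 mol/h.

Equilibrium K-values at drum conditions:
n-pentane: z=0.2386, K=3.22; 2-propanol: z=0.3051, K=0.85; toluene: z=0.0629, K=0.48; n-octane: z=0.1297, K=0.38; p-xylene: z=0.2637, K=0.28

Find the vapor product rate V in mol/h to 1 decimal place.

Newton–Raphson from ψ = 0.5:
  ψ = 0.5000: g = -0.25584, g' = -0.7417 → ψ = 0.1550
  ψ = 0.1550: g = 0.00894, g' = -0.9124 → ψ = 0.1648
  ψ = 0.1648: g = 0.00008, g' = -0.8957 → ψ = 0.1649
Converged at ψ = 0.1649.
Then V = ψ·F = 0.1649·476 = 78.5 mol/h and L = F − V = 397.5 mol/h.

V = 78.5 mol/h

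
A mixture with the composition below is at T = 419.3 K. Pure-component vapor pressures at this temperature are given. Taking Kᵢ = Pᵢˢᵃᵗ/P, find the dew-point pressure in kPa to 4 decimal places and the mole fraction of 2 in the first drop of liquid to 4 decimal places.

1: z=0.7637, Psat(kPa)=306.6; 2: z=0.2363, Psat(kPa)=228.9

At the dew point ψ → 1, so Σzᵢ/Kᵢ = 1 with Kᵢ = Pᵢˢᵃᵗ/P ⇒ 1/P = Σzᵢ/Pᵢˢᵃᵗ.
1/P = 0.7637/306.6 + 0.2363/228.9 = 0.0035232 ⇒ P = 283.8332 kPa
xᵢ = zᵢP/Pᵢˢᵃᵗ ⇒ x_2 = 0.2363·283.8332/228.9 = 0.2930

Pdew = 283.8332 kPa, x_2 = 0.2930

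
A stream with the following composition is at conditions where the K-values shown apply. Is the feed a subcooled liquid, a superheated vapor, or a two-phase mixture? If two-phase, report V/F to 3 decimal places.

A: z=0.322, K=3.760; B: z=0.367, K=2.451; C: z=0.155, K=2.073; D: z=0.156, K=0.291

ΣzᵢKᵢ = 2.477; Σzᵢ/Kᵢ = 0.846.
Since Σzᵢ/Kᵢ < 1 the mixture is above its dew point — single vapor phase.

superheated vapor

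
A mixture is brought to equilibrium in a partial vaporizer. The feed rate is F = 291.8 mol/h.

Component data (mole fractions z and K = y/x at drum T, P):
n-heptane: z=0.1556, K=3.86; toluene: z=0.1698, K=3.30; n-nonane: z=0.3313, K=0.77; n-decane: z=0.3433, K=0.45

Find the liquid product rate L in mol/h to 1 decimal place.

Material balance + equilibrium reduce to Σ zᵢ(Kᵢ−1)/(1+β(Kᵢ−1)) = 0.
Check two-phase: ΣzᵢKᵢ = 1.5705 > 1 and Σzᵢ/Kᵢ = 1.2849 > 1, so g(0) = 0.5705 > 0 and g(1) = -0.2849 < 0.
Newton iteration, β⁰ = 0.34:
  β = 0.3400: g = 0.12987, g' = -0.7878 → β = 0.5049
  β = 0.5049: g = 0.01519, g' = -0.6269 → β = 0.5291
  β = 0.5291: g = 0.00017, g' = -0.6136 → β = 0.5294
Converged at β = 0.5294.
Then V = β·F = 0.5294·291.8 = 154.5 mol/h and L = F − V = 137.3 mol/h.

L = 137.3 mol/h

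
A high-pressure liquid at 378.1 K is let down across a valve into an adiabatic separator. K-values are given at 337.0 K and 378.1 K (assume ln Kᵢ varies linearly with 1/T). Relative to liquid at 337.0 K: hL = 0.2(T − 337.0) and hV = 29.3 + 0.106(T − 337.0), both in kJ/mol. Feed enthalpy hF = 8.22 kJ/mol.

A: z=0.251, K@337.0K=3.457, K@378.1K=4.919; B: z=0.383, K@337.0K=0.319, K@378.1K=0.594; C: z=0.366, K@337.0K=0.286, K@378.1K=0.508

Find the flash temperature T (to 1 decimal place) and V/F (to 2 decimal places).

T = 354.4 K, V/F = 0.17

Adiabatic flash: solve Rachford–Rice at each trial T, then check hF = ψ·hV(T) + (1−ψ)·hL(T).
  T = 337.0 K: K = (3.457, 0.319, 0.286), RR gives ψ = 0.055, H_out = 1.617 kJ/mol
  T = 378.1 K: K = (4.919, 0.594, 0.508), RR gives ψ = 0.368, H_out = 17.583 kJ/mol
  T = 357.6 K: K = (4.168, 0.443, 0.388), RR gives ψ = 0.193, H_out = 9.412 kJ/mol
  T = 347.3 K: K = (3.806, 0.378, 0.335), RR gives ψ = 0.123, H_out = 5.552 kJ/mol
  T = 352.5 K: K = (3.987, 0.410, 0.361), RR gives ψ = 0.158, H_out = 7.500 kJ/mol
  T = 355.1 K: K = (4.079, 0.427, 0.374), RR gives ψ = 0.176, H_out = 8.473 kJ/mol
  T = 353.8 K: K = (4.033, 0.419, 0.368), RR gives ψ = 0.167, H_out = 7.987 kJ/mol
Linear interpolation between T = 353.8 (H_out = 7.987) and T = 355.1 (H_out = 8.473) on hF = 8.22 gives T ≈ 354.4 K, at which ψ = 0.17.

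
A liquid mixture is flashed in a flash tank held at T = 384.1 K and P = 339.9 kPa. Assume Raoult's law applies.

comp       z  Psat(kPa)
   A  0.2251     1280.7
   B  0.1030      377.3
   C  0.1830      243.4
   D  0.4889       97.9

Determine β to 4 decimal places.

Raoult's law: Kᵢ = Pᵢˢᵃᵗ/P = Pᵢˢᵃᵗ/339.9.
  K_A = 1280.7/339.9 = 3.767873, K_B = 377.3/339.9 = 1.110032, K_C = 243.4/339.9 = 0.716093, K_D = 97.9/339.9 = 0.288026
Rachford–Rice: g(β) = Σ zᵢ(Kᵢ−1)/(1+β(Kᵢ−1)) = 0.
Check two-phase: ΣzᵢKᵢ = 1.2343 > 1 and Σzᵢ/Kᵢ = 2.1055 > 1, so g(0) = 0.2343 > 0 and g(1) = -1.1055 < 0.
Iterate (Newton) starting at β = 0.45:
  β = 0.4500: g = -0.28349, g' = -0.8991 → β = 0.1347
  β = 0.1347: g = 0.02599, g' = -1.2354 → β = 0.1557
  β = 0.1557: g = 0.00067, g' = -1.1729 → β = 0.1563
Converged at β = 0.1563.

β = 0.1563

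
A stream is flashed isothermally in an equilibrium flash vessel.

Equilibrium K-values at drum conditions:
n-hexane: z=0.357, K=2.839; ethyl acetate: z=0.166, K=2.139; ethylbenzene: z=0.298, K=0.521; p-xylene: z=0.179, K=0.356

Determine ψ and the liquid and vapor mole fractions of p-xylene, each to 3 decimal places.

ψ = 0.653, x_p-xylene = 0.309, y_p-xylene = 0.110

Rachford–Rice: g(ψ) = Σ zᵢ(Kᵢ−1)/(1+ψ(Kᵢ−1)) = 0.
g(0) = ΣzᵢKᵢ − 1 = 0.588 and g(1) = 1 − Σzᵢ/Kᵢ = -0.278, so a root lies in (0, 1).
Newton–Raphson from ψ = 0.5:
  ψ = 0.500: g = 0.1048, g' = -0.695 → ψ = 0.651
  ψ = 0.651: g = 0.0016, g' = -0.686 → ψ = 0.653
Converged at ψ = 0.653.
Compositions from xᵢ = zᵢ/(1+ψ(Kᵢ−1)), yᵢ = Kᵢxᵢ:
  n-hexane: x = 0.162, y = 0.460
  ethyl acetate: x = 0.095, y = 0.204
  ethylbenzene: x = 0.434, y = 0.226
  p-xylene: x = 0.309, y = 0.110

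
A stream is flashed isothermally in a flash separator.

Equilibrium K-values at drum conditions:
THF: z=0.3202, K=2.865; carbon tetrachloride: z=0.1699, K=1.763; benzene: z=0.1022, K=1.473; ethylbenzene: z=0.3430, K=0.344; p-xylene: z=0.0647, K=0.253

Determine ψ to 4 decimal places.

Let ψ = V/F and solve Σ zᵢ(Kᵢ−1)/(1+ψ(Kᵢ−1)) = 0.
Check two-phase: ΣzᵢKᵢ = 1.5018 > 1 and Σzᵢ/Kᵢ = 1.5303 > 1, so g(0) = 0.5018 > 0 and g(1) = -0.5303 < 0.
Newton iteration, ψ⁰ = 0.5:
  ψ = 0.5000: g = 0.02997, g' = -0.7838 → ψ = 0.5382
  ψ = 0.5382: g = -0.00020, g' = -0.7953 → ψ = 0.5380
Converged at ψ = 0.5380.

ψ = 0.5380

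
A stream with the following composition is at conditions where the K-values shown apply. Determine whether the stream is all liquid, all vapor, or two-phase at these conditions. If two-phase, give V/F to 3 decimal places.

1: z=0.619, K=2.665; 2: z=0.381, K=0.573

all vapor

ΣzᵢKᵢ = 1.868; Σzᵢ/Kᵢ = 0.897.
Since Σzᵢ/Kᵢ < 1 the mixture is above its dew point — single vapor phase.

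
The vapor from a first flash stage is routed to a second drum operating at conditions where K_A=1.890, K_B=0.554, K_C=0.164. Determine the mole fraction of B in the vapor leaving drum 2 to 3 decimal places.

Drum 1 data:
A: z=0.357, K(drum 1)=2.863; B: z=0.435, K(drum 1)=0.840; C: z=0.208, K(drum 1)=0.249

Drum 1:
Material balance + equilibrium reduce to Σ zᵢ(Kᵢ−1)/(1+ψ₁(Kᵢ−1)) = 0.
g(0) = ΣzᵢKᵢ − 1 = 0.439 and g(1) = 1 − Σzᵢ/Kᵢ = -0.478, so a root lies in (0, 1).
Iterate (Newton) starting at ψ₁ = 0.5:
  ψ₁ = 0.500: g = 0.0186, g' = -0.646 → ψ₁ = 0.529
Converged at ψ₁ = 0.529.
Drum-1 compositions:
  A: x = 0.180, y = 0.515
  B: x = 0.475, y = 0.399
  C: x = 0.345, y = 0.086
Drum-2 feed = drum-1 vapor: z₂ = (0.5149, 0.3992, 0.0859).
Drum 2:
Let ψ₂ = V/F and solve Σ zᵢ(Kᵢ−1)/(1+ψ₂(Kᵢ−1)) = 0.
Check two-phase: ΣzᵢKᵢ = 1.208 > 1 and Σzᵢ/Kᵢ = 1.517 > 1, so g(0) = 0.208 > 0 and g(1) = -0.517 < 0.
Iterate (Newton) starting at ψ₂ = 0.5:
  ψ₂ = 0.500: g = -0.0353, g' = -0.504 → ψ₂ = 0.430
  ψ₂ = 0.430: g = -0.0009, g' = -0.481 → ψ₂ = 0.428
Converged at ψ₂ = 0.428.
  A: x = 0.373, y = 0.705
  B: x = 0.493, y = 0.273
  C: x = 0.134, y = 0.022

y_B (drum 2) = 0.273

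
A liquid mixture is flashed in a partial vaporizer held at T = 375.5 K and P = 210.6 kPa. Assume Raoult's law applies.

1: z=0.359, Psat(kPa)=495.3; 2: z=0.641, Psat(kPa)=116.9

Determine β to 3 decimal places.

Raoult's law: Kᵢ = Pᵢˢᵃᵗ/P = Pᵢˢᵃᵗ/210.6.
  K_1 = 495.3/210.6 = 2.35185, K_2 = 116.9/210.6 = 0.55508
Binary case is linear: z₁(K₁−1)(1+β(K₂−1)) + z₂(K₂−1)(1+β(K₁−1)) = 0
⇒ β = [z₁(K₁−1)+z₂(K₂−1)] / [−(K₁−1)(K₂−1)] = 0.2001/0.6015 = 0.333

β = 0.333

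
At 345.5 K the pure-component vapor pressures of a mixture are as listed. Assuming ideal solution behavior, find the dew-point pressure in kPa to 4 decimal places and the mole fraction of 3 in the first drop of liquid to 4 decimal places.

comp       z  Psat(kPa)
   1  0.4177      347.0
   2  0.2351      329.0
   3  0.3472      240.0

At the dew point ψ → 1, so Σzᵢ/Kᵢ = 1 with Kᵢ = Pᵢˢᵃᵗ/P ⇒ 1/P = Σzᵢ/Pᵢˢᵃᵗ.
1/P = 0.4177/347.0 + 0.2351/329.0 + 0.3472/240.0 = 0.0033650 ⇒ P = 297.1766 kPa
xᵢ = zᵢP/Pᵢˢᵃᵗ ⇒ x_3 = 0.3472·297.1766/240.0 = 0.4299

Pdew = 297.1766 kPa, x_3 = 0.4299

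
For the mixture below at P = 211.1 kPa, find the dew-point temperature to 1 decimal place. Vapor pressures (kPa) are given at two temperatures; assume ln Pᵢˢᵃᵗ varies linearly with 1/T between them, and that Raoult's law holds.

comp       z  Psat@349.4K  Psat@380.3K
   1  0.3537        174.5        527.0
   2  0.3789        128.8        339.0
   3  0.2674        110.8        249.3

Dew-point temperature: Σzᵢ·P/Pᵢˢᵃᵗ(T) = 1. Interpolate ln Pᵢˢᵃᵗ = aᵢ + bᵢ/T.
  T = 349.4 K: ΣzᵢP/Pᵢˢᵃᵗ = 1.5584
  T = 380.3 K: ΣzᵢP/Pᵢˢᵃᵗ = 0.6041
  T = 364.9 K: ΣzᵢP/Pᵢˢᵃᵗ = 0.9480
  T = 357.1 K: ΣzᵢP/Pᵢˢᵃᵗ = 1.2103
  T = 361.0 K: ΣzᵢP/Pᵢˢᵃᵗ = 1.0696
  T = 362.9 K: ΣzᵢP/Pᵢˢᵃᵗ = 1.0081
Interpolating between 362.9 K and 364.9 K gives T ≈ 363.2 K.

T = 363.2 K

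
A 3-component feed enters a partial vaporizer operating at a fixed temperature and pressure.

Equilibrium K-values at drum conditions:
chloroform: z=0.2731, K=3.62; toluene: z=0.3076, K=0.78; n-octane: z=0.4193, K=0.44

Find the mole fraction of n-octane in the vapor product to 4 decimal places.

Rachford–Rice: g(ψ) = Σ zᵢ(Kᵢ−1)/(1+ψ(Kᵢ−1)) = 0.
g(0) = ΣzᵢKᵢ − 1 = 0.4130 and g(1) = 1 − Σzᵢ/Kᵢ = -0.4228, so a root lies in (0, 1).
Iterate (Newton) starting at ψ = 0.53:
  ψ = 0.5300: g = -0.11096, g' = -0.6136 → ψ = 0.3492
  ψ = 0.3492: g = 0.00850, g' = -0.7320 → ψ = 0.3608
  ψ = 0.3608: g = 0.00007, g' = -0.7195 → ψ = 0.3609
Converged at ψ = 0.3609.
Compositions from xᵢ = zᵢ/(1+ψ(Kᵢ−1)), yᵢ = Kᵢxᵢ:
  chloroform: x = 0.1404, y = 0.5082
  toluene: x = 0.3341, y = 0.2606
  n-octane: x = 0.5255, y = 0.2312

y_n-octane = 0.2312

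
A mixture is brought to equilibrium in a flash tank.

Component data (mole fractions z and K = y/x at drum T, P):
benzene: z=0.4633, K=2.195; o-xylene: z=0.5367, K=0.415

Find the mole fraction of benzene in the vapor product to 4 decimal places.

y_benzene = 0.7214

Rachford–Rice: g(ψ) = Σ zᵢ(Kᵢ−1)/(1+ψ(Kᵢ−1)) = 0.
g(0) = ΣzᵢKᵢ − 1 = 0.2397 and g(1) = 1 − Σzᵢ/Kᵢ = -0.5043, so a root lies in (0, 1).
Newton–Raphson from ψ = 0.7:
  ψ = 0.7000: g = -0.23023, g' = -0.7229 → ψ = 0.3815
  ψ = 0.3815: g = -0.02390, g' = -0.6165 → ψ = 0.3427
  ψ = 0.3427: g = 0.00006, g' = -0.6203 → ψ = 0.3428
Converged at ψ = 0.3428.
Compositions from xᵢ = zᵢ/(1+ψ(Kᵢ−1)), yᵢ = Kᵢxᵢ:
  benzene: x = 0.3287, y = 0.7214
  o-xylene: x = 0.6713, y = 0.2786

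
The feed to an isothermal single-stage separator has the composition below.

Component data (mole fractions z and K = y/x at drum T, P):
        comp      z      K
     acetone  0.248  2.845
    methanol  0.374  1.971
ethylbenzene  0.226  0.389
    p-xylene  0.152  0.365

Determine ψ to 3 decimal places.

Material balance + equilibrium reduce to Σ zᵢ(Kᵢ−1)/(1+ψ(Kᵢ−1)) = 0.
Check two-phase: ΣzᵢKᵢ = 1.586 > 1 and Σzᵢ/Kᵢ = 1.274 > 1, so g(0) = 0.586 > 0 and g(1) = -0.274 < 0.
Iterate (Newton) starting at ψ = 0.69:
  ψ = 0.690: g = 0.0082, g' = -0.736 → ψ = 0.701
Converged at ψ = 0.701.

ψ = 0.701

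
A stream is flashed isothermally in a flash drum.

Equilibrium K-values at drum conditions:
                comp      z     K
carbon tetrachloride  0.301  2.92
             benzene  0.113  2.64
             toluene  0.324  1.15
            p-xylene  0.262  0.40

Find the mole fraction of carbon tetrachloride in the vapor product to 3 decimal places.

Material balance + equilibrium reduce to Σ zᵢ(Kᵢ−1)/(1+ψ(Kᵢ−1)) = 0.
Check two-phase: ΣzᵢKᵢ = 1.655 > 1 and Σzᵢ/Kᵢ = 1.083 > 1, so g(0) = 0.655 > 0 and g(1) = -0.083 < 0.
Newton iteration, ψ⁰ = 0.5:
  ψ = 0.500: g = 0.2173, g' = -0.579 → ψ = 0.875
  ψ = 0.875: g = 0.0037, g' = -0.630 → ψ = 0.881
Converged at ψ = 0.881.
Compositions from xᵢ = zᵢ/(1+ψ(Kᵢ−1)), yᵢ = Kᵢxᵢ:
  carbon tetrachloride: x = 0.112, y = 0.327
  benzene: x = 0.046, y = 0.122
  toluene: x = 0.286, y = 0.329
  p-xylene: x = 0.556, y = 0.222

y_carbon tetrachloride = 0.327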